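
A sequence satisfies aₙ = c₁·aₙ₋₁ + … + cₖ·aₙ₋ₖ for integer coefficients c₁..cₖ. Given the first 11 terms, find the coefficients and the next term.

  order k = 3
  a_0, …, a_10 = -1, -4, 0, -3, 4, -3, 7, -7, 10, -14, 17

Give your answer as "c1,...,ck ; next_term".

0,1,-1 ; -24

  a_3 = 0·0 + 1·-4 + -1·-1 = -3
  a_4 = 0·-3 + 1·0 + -1·-4 = 4
  a_5 = 0·4 + 1·-3 + -1·0 = -3
  a_6 = 0·-3 + 1·4 + -1·-3 = 7
  a_7 = 0·7 + 1·-3 + -1·4 = -7
  a_8 = 0·-7 + 1·7 + -1·-3 = 10
  a_9 = 0·10 + 1·-7 + -1·7 = -14
  a_10 = 0·-14 + 1·10 + -1·-7 = 17
  a_11 = 0·17 + 1·-14 + -1·10 = -24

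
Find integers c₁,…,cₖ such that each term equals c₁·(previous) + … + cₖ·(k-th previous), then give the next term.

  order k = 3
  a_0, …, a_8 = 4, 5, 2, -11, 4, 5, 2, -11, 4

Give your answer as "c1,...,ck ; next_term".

-1,-1,-1 ; 5

  a_3 = -1·2 + -1·5 + -1·4 = -11
  a_4 = -1·-11 + -1·2 + -1·5 = 4
  a_5 = -1·4 + -1·-11 + -1·2 = 5
  a_6 = -1·5 + -1·4 + -1·-11 = 2
  a_7 = -1·2 + -1·5 + -1·4 = -11
  a_8 = -1·-11 + -1·2 + -1·5 = 4
  a_9 = -1·4 + -1·-11 + -1·2 = 5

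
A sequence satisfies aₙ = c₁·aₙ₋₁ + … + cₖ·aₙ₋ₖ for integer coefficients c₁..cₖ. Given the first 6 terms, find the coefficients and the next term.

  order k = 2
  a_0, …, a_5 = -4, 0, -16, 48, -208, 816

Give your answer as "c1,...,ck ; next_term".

-3,4 ; -3280

  a_2 = -3·0 + 4·-4 = -16
  a_3 = -3·-16 + 4·0 = 48
  a_4 = -3·48 + 4·-16 = -208
  a_5 = -3·-208 + 4·48 = 816
  a_6 = -3·816 + 4·-208 = -3280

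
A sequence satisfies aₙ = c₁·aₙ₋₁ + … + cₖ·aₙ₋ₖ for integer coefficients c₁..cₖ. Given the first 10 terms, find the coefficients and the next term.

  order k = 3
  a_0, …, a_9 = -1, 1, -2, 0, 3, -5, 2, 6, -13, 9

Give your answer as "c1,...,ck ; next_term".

-1,-1,1 ; 10

  a_3 = -1·-2 + -1·1 + 1·-1 = 0
  a_4 = -1·0 + -1·-2 + 1·1 = 3
  a_5 = -1·3 + -1·0 + 1·-2 = -5
  a_6 = -1·-5 + -1·3 + 1·0 = 2
  a_7 = -1·2 + -1·-5 + 1·3 = 6
  a_8 = -1·6 + -1·2 + 1·-5 = -13
  a_9 = -1·-13 + -1·6 + 1·2 = 9
  a_10 = -1·9 + -1·-13 + 1·6 = 10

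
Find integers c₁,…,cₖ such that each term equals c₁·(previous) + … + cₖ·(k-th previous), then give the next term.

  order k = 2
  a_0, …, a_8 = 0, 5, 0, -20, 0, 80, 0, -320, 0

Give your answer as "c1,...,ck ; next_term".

0,-4 ; 1280

  a_2 = 0·5 + -4·0 = 0
  a_3 = 0·0 + -4·5 = -20
  a_4 = 0·-20 + -4·0 = 0
  a_5 = 0·0 + -4·-20 = 80
  a_6 = 0·80 + -4·0 = 0
  a_7 = 0·0 + -4·80 = -320
  a_8 = 0·-320 + -4·0 = 0
  a_9 = 0·0 + -4·-320 = 1280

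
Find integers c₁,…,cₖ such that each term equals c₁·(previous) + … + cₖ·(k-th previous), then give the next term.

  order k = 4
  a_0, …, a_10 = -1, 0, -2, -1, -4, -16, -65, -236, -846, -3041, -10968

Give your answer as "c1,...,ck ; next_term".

4,-2,1,4 ; -39580

  a_4 = 4·-1 + -2·-2 + 1·0 + 4·-1 = -4
  a_5 = 4·-4 + -2·-1 + 1·-2 + 4·0 = -16
  a_6 = 4·-16 + -2·-4 + 1·-1 + 4·-2 = -65
  a_7 = 4·-65 + -2·-16 + 1·-4 + 4·-1 = -236
  a_8 = 4·-236 + -2·-65 + 1·-16 + 4·-4 = -846
  a_9 = 4·-846 + -2·-236 + 1·-65 + 4·-16 = -3041
  a_10 = 4·-3041 + -2·-846 + 1·-236 + 4·-65 = -10968
  a_11 = 4·-10968 + -2·-3041 + 1·-846 + 4·-236 = -39580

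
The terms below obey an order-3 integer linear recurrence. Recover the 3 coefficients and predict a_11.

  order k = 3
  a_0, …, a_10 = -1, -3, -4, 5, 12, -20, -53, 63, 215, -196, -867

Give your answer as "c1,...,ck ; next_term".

1,-4,3 ; 562

  a_3 = 1·-4 + -4·-3 + 3·-1 = 5
  a_4 = 1·5 + -4·-4 + 3·-3 = 12
  a_5 = 1·12 + -4·5 + 3·-4 = -20
  a_6 = 1·-20 + -4·12 + 3·5 = -53
  a_7 = 1·-53 + -4·-20 + 3·12 = 63
  a_8 = 1·63 + -4·-53 + 3·-20 = 215
  a_9 = 1·215 + -4·63 + 3·-53 = -196
  a_10 = 1·-196 + -4·215 + 3·63 = -867
  a_11 = 1·-867 + -4·-196 + 3·215 = 562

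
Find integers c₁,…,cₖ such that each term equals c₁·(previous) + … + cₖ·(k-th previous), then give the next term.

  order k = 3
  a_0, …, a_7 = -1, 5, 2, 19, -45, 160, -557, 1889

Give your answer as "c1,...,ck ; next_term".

-2,4,-3 ; -6486

  a_3 = -2·2 + 4·5 + -3·-1 = 19
  a_4 = -2·19 + 4·2 + -3·5 = -45
  a_5 = -2·-45 + 4·19 + -3·2 = 160
  a_6 = -2·160 + 4·-45 + -3·19 = -557
  a_7 = -2·-557 + 4·160 + -3·-45 = 1889
  a_8 = -2·1889 + 4·-557 + -3·160 = -6486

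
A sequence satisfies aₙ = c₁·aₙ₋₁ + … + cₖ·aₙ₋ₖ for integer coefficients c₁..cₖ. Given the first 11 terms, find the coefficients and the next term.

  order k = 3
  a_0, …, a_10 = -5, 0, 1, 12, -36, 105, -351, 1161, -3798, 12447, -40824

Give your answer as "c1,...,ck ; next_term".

  a_3 = -3·1 + 0·0 + -3·-5 = 12
  a_4 = -3·12 + 0·1 + -3·0 = -36
  a_5 = -3·-36 + 0·12 + -3·1 = 105
  a_6 = -3·105 + 0·-36 + -3·12 = -351
  a_7 = -3·-351 + 0·105 + -3·-36 = 1161
  a_8 = -3·1161 + 0·-351 + -3·105 = -3798
  a_9 = -3·-3798 + 0·1161 + -3·-351 = 12447
  a_10 = -3·12447 + 0·-3798 + -3·1161 = -40824
  a_11 = -3·-40824 + 0·12447 + -3·-3798 = 133866

-3,0,-3 ; 133866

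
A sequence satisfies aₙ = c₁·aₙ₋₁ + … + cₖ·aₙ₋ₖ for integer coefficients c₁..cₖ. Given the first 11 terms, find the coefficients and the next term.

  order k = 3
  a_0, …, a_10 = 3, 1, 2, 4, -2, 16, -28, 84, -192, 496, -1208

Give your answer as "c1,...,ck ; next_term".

-2,2,2 ; 3024

  a_3 = -2·2 + 2·1 + 2·3 = 4
  a_4 = -2·4 + 2·2 + 2·1 = -2
  a_5 = -2·-2 + 2·4 + 2·2 = 16
  a_6 = -2·16 + 2·-2 + 2·4 = -28
  a_7 = -2·-28 + 2·16 + 2·-2 = 84
  a_8 = -2·84 + 2·-28 + 2·16 = -192
  a_9 = -2·-192 + 2·84 + 2·-28 = 496
  a_10 = -2·496 + 2·-192 + 2·84 = -1208
  a_11 = -2·-1208 + 2·496 + 2·-192 = 3024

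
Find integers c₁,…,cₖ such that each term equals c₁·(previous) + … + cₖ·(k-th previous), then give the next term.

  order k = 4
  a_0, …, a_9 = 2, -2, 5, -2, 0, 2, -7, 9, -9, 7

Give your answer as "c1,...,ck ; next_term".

-1,0,0,-1 ; 0

  a_4 = -1·-2 + 0·5 + 0·-2 + -1·2 = 0
  a_5 = -1·0 + 0·-2 + 0·5 + -1·-2 = 2
  a_6 = -1·2 + 0·0 + 0·-2 + -1·5 = -7
  a_7 = -1·-7 + 0·2 + 0·0 + -1·-2 = 9
  a_8 = -1·9 + 0·-7 + 0·2 + -1·0 = -9
  a_9 = -1·-9 + 0·9 + 0·-7 + -1·2 = 7
  a_10 = -1·7 + 0·-9 + 0·9 + -1·-7 = 0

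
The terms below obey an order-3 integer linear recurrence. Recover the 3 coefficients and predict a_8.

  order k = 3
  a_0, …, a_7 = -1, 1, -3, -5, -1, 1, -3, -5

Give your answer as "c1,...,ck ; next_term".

1,-1,1 ; -1

  a_3 = 1·-3 + -1·1 + 1·-1 = -5
  a_4 = 1·-5 + -1·-3 + 1·1 = -1
  a_5 = 1·-1 + -1·-5 + 1·-3 = 1
  a_6 = 1·1 + -1·-1 + 1·-5 = -3
  a_7 = 1·-3 + -1·1 + 1·-1 = -5
  a_8 = 1·-5 + -1·-3 + 1·1 = -1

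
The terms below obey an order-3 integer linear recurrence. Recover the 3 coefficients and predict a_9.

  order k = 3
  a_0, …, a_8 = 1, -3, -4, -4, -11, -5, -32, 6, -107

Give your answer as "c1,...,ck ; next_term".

  a_3 = -1·-4 + 3·-3 + 1·1 = -4
  a_4 = -1·-4 + 3·-4 + 1·-3 = -11
  a_5 = -1·-11 + 3·-4 + 1·-4 = -5
  a_6 = -1·-5 + 3·-11 + 1·-4 = -32
  a_7 = -1·-32 + 3·-5 + 1·-11 = 6
  a_8 = -1·6 + 3·-32 + 1·-5 = -107
  a_9 = -1·-107 + 3·6 + 1·-32 = 93

-1,3,1 ; 93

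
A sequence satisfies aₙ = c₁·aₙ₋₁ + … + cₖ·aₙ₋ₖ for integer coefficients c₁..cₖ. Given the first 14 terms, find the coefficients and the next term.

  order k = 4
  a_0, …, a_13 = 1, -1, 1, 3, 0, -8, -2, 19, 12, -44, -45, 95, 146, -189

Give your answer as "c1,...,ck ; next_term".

0,-2,-1,1 ; -432

  a_4 = 0·3 + -2·1 + -1·-1 + 1·1 = 0
  a_5 = 0·0 + -2·3 + -1·1 + 1·-1 = -8
  a_6 = 0·-8 + -2·0 + -1·3 + 1·1 = -2
  a_7 = 0·-2 + -2·-8 + -1·0 + 1·3 = 19
  a_8 = 0·19 + -2·-2 + -1·-8 + 1·0 = 12
  a_9 = 0·12 + -2·19 + -1·-2 + 1·-8 = -44
  a_10 = 0·-44 + -2·12 + -1·19 + 1·-2 = -45
  a_11 = 0·-45 + -2·-44 + -1·12 + 1·19 = 95
  a_12 = 0·95 + -2·-45 + -1·-44 + 1·12 = 146
  a_13 = 0·146 + -2·95 + -1·-45 + 1·-44 = -189
  a_14 = 0·-189 + -2·146 + -1·95 + 1·-45 = -432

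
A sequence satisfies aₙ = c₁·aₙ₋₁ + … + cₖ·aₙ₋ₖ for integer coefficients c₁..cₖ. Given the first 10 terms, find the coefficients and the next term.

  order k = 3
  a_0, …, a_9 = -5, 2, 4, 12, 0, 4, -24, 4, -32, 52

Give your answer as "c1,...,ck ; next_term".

0,1,-2 ; -40

  a_3 = 0·4 + 1·2 + -2·-5 = 12
  a_4 = 0·12 + 1·4 + -2·2 = 0
  a_5 = 0·0 + 1·12 + -2·4 = 4
  a_6 = 0·4 + 1·0 + -2·12 = -24
  a_7 = 0·-24 + 1·4 + -2·0 = 4
  a_8 = 0·4 + 1·-24 + -2·4 = -32
  a_9 = 0·-32 + 1·4 + -2·-24 = 52
  a_10 = 0·52 + 1·-32 + -2·4 = -40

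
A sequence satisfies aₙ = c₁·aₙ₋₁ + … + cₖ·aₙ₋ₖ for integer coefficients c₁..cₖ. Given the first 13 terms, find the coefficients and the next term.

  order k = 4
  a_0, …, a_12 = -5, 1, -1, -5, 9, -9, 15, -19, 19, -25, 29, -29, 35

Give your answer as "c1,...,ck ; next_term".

  a_4 = -1·-5 + 0·-1 + -1·1 + -1·-5 = 9
  a_5 = -1·9 + 0·-5 + -1·-1 + -1·1 = -9
  a_6 = -1·-9 + 0·9 + -1·-5 + -1·-1 = 15
  a_7 = -1·15 + 0·-9 + -1·9 + -1·-5 = -19
  a_8 = -1·-19 + 0·15 + -1·-9 + -1·9 = 19
  a_9 = -1·19 + 0·-19 + -1·15 + -1·-9 = -25
  a_10 = -1·-25 + 0·19 + -1·-19 + -1·15 = 29
  a_11 = -1·29 + 0·-25 + -1·19 + -1·-19 = -29
  a_12 = -1·-29 + 0·29 + -1·-25 + -1·19 = 35
  a_13 = -1·35 + 0·-29 + -1·29 + -1·-25 = -39

-1,0,-1,-1 ; -39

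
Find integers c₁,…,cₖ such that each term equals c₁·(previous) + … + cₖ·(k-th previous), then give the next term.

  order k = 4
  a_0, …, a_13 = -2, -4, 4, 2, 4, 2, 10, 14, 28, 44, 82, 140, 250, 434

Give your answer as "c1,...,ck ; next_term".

1,1,0,1 ; 766

  a_4 = 1·2 + 1·4 + 0·-4 + 1·-2 = 4
  a_5 = 1·4 + 1·2 + 0·4 + 1·-4 = 2
  a_6 = 1·2 + 1·4 + 0·2 + 1·4 = 10
  a_7 = 1·10 + 1·2 + 0·4 + 1·2 = 14
  a_8 = 1·14 + 1·10 + 0·2 + 1·4 = 28
  a_9 = 1·28 + 1·14 + 0·10 + 1·2 = 44
  a_10 = 1·44 + 1·28 + 0·14 + 1·10 = 82
  a_11 = 1·82 + 1·44 + 0·28 + 1·14 = 140
  a_12 = 1·140 + 1·82 + 0·44 + 1·28 = 250
  a_13 = 1·250 + 1·140 + 0·82 + 1·44 = 434
  a_14 = 1·434 + 1·250 + 0·140 + 1·82 = 766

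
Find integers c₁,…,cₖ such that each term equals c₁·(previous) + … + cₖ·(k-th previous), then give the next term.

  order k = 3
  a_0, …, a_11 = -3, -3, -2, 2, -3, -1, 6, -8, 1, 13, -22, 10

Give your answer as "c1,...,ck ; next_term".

-1,-1,1 ; 25

  a_3 = -1·-2 + -1·-3 + 1·-3 = 2
  a_4 = -1·2 + -1·-2 + 1·-3 = -3
  a_5 = -1·-3 + -1·2 + 1·-2 = -1
  a_6 = -1·-1 + -1·-3 + 1·2 = 6
  a_7 = -1·6 + -1·-1 + 1·-3 = -8
  a_8 = -1·-8 + -1·6 + 1·-1 = 1
  a_9 = -1·1 + -1·-8 + 1·6 = 13
  a_10 = -1·13 + -1·1 + 1·-8 = -22
  a_11 = -1·-22 + -1·13 + 1·1 = 10
  a_12 = -1·10 + -1·-22 + 1·13 = 25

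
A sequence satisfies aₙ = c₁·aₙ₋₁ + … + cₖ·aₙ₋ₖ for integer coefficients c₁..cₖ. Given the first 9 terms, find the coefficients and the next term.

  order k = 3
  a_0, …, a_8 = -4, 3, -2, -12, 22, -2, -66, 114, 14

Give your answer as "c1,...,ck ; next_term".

  a_3 = -1·-2 + -2·3 + 2·-4 = -12
  a_4 = -1·-12 + -2·-2 + 2·3 = 22
  a_5 = -1·22 + -2·-12 + 2·-2 = -2
  a_6 = -1·-2 + -2·22 + 2·-12 = -66
  a_7 = -1·-66 + -2·-2 + 2·22 = 114
  a_8 = -1·114 + -2·-66 + 2·-2 = 14
  a_9 = -1·14 + -2·114 + 2·-66 = -374

-1,-2,2 ; -374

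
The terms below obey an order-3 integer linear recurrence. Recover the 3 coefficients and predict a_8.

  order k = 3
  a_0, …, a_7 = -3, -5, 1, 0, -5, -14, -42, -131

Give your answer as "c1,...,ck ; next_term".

  a_3 = 3·1 + 0·-5 + 1·-3 = 0
  a_4 = 3·0 + 0·1 + 1·-5 = -5
  a_5 = 3·-5 + 0·0 + 1·1 = -14
  a_6 = 3·-14 + 0·-5 + 1·0 = -42
  a_7 = 3·-42 + 0·-14 + 1·-5 = -131
  a_8 = 3·-131 + 0·-42 + 1·-14 = -407

3,0,1 ; -407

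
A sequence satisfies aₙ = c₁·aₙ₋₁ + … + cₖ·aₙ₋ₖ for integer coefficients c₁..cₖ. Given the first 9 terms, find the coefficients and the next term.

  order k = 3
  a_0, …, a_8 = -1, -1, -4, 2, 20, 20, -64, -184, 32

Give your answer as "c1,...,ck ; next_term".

1,-4,-2 ; 896

  a_3 = 1·-4 + -4·-1 + -2·-1 = 2
  a_4 = 1·2 + -4·-4 + -2·-1 = 20
  a_5 = 1·20 + -4·2 + -2·-4 = 20
  a_6 = 1·20 + -4·20 + -2·2 = -64
  a_7 = 1·-64 + -4·20 + -2·20 = -184
  a_8 = 1·-184 + -4·-64 + -2·20 = 32
  a_9 = 1·32 + -4·-184 + -2·-64 = 896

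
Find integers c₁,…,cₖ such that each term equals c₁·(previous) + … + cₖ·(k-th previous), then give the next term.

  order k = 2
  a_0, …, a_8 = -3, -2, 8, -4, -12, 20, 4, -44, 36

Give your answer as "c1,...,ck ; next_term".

  a_2 = -1·-2 + -2·-3 = 8
  a_3 = -1·8 + -2·-2 = -4
  a_4 = -1·-4 + -2·8 = -12
  a_5 = -1·-12 + -2·-4 = 20
  a_6 = -1·20 + -2·-12 = 4
  a_7 = -1·4 + -2·20 = -44
  a_8 = -1·-44 + -2·4 = 36
  a_9 = -1·36 + -2·-44 = 52

-1,-2 ; 52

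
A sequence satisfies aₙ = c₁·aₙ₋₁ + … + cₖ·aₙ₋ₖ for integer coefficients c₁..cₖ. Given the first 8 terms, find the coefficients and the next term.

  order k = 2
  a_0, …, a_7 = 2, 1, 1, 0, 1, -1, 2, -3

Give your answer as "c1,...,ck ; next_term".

-1,1 ; 5

  a_2 = -1·1 + 1·2 = 1
  a_3 = -1·1 + 1·1 = 0
  a_4 = -1·0 + 1·1 = 1
  a_5 = -1·1 + 1·0 = -1
  a_6 = -1·-1 + 1·1 = 2
  a_7 = -1·2 + 1·-1 = -3
  a_8 = -1·-3 + 1·2 = 5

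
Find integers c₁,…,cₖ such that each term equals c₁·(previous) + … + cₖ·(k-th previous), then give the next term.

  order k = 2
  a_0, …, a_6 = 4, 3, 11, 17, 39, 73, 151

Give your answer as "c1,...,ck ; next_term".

  a_2 = 1·3 + 2·4 = 11
  a_3 = 1·11 + 2·3 = 17
  a_4 = 1·17 + 2·11 = 39
  a_5 = 1·39 + 2·17 = 73
  a_6 = 1·73 + 2·39 = 151
  a_7 = 1·151 + 2·73 = 297

1,2 ; 297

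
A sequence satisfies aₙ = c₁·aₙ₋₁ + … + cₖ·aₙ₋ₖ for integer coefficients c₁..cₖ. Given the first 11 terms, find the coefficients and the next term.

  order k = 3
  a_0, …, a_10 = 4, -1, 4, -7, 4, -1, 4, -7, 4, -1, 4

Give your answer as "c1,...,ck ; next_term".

  a_3 = -1·4 + -1·-1 + -1·4 = -7
  a_4 = -1·-7 + -1·4 + -1·-1 = 4
  a_5 = -1·4 + -1·-7 + -1·4 = -1
  a_6 = -1·-1 + -1·4 + -1·-7 = 4
  a_7 = -1·4 + -1·-1 + -1·4 = -7
  a_8 = -1·-7 + -1·4 + -1·-1 = 4
  a_9 = -1·4 + -1·-7 + -1·4 = -1
  a_10 = -1·-1 + -1·4 + -1·-7 = 4
  a_11 = -1·4 + -1·-1 + -1·4 = -7

-1,-1,-1 ; -7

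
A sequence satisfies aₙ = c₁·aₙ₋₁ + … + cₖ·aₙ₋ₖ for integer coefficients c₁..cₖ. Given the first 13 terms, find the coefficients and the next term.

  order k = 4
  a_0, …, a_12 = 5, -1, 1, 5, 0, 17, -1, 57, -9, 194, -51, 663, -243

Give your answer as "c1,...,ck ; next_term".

  a_4 = -1·5 + 3·1 + 3·-1 + 1·5 = 0
  a_5 = -1·0 + 3·5 + 3·1 + 1·-1 = 17
  a_6 = -1·17 + 3·0 + 3·5 + 1·1 = -1
  a_7 = -1·-1 + 3·17 + 3·0 + 1·5 = 57
  a_8 = -1·57 + 3·-1 + 3·17 + 1·0 = -9
  a_9 = -1·-9 + 3·57 + 3·-1 + 1·17 = 194
  a_10 = -1·194 + 3·-9 + 3·57 + 1·-1 = -51
  a_11 = -1·-51 + 3·194 + 3·-9 + 1·57 = 663
  a_12 = -1·663 + 3·-51 + 3·194 + 1·-9 = -243
  a_13 = -1·-243 + 3·663 + 3·-51 + 1·194 = 2273

-1,3,3,1 ; 2273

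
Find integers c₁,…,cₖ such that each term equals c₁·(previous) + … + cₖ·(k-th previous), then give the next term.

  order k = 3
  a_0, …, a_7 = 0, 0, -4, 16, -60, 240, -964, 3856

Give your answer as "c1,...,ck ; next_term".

  a_3 = -4·-4 + -1·0 + -4·0 = 16
  a_4 = -4·16 + -1·-4 + -4·0 = -60
  a_5 = -4·-60 + -1·16 + -4·-4 = 240
  a_6 = -4·240 + -1·-60 + -4·16 = -964
  a_7 = -4·-964 + -1·240 + -4·-60 = 3856
  a_8 = -4·3856 + -1·-964 + -4·240 = -15420

-4,-1,-4 ; -15420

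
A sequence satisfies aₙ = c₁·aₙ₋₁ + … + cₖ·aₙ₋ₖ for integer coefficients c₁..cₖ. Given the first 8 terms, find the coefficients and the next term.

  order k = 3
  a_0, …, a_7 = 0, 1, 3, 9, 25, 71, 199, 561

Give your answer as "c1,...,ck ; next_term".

  a_3 = 2·3 + 3·1 + -2·0 = 9
  a_4 = 2·9 + 3·3 + -2·1 = 25
  a_5 = 2·25 + 3·9 + -2·3 = 71
  a_6 = 2·71 + 3·25 + -2·9 = 199
  a_7 = 2·199 + 3·71 + -2·25 = 561
  a_8 = 2·561 + 3·199 + -2·71 = 1577

2,3,-2 ; 1577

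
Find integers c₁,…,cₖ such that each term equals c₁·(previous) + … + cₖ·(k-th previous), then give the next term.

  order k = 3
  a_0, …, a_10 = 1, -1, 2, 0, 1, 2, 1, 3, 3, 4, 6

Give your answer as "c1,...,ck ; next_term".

0,1,1 ; 7

  a_3 = 0·2 + 1·-1 + 1·1 = 0
  a_4 = 0·0 + 1·2 + 1·-1 = 1
  a_5 = 0·1 + 1·0 + 1·2 = 2
  a_6 = 0·2 + 1·1 + 1·0 = 1
  a_7 = 0·1 + 1·2 + 1·1 = 3
  a_8 = 0·3 + 1·1 + 1·2 = 3
  a_9 = 0·3 + 1·3 + 1·1 = 4
  a_10 = 0·4 + 1·3 + 1·3 = 6
  a_11 = 0·6 + 1·4 + 1·3 = 7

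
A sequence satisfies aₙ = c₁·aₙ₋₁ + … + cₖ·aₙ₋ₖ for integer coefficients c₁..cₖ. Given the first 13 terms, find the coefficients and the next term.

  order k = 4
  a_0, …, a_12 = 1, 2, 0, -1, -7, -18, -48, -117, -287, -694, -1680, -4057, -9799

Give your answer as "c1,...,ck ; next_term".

2,2,-2,-1 ; -23658

  a_4 = 2·-1 + 2·0 + -2·2 + -1·1 = -7
  a_5 = 2·-7 + 2·-1 + -2·0 + -1·2 = -18
  a_6 = 2·-18 + 2·-7 + -2·-1 + -1·0 = -48
  a_7 = 2·-48 + 2·-18 + -2·-7 + -1·-1 = -117
  a_8 = 2·-117 + 2·-48 + -2·-18 + -1·-7 = -287
  a_9 = 2·-287 + 2·-117 + -2·-48 + -1·-18 = -694
  a_10 = 2·-694 + 2·-287 + -2·-117 + -1·-48 = -1680
  a_11 = 2·-1680 + 2·-694 + -2·-287 + -1·-117 = -4057
  a_12 = 2·-4057 + 2·-1680 + -2·-694 + -1·-287 = -9799
  a_13 = 2·-9799 + 2·-4057 + -2·-1680 + -1·-694 = -23658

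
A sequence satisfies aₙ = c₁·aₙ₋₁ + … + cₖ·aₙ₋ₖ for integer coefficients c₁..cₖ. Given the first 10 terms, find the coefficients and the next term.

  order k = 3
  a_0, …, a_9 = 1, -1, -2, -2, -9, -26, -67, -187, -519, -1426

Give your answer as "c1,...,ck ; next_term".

  a_3 = 2·-2 + 1·-1 + 3·1 = -2
  a_4 = 2·-2 + 1·-2 + 3·-1 = -9
  a_5 = 2·-9 + 1·-2 + 3·-2 = -26
  a_6 = 2·-26 + 1·-9 + 3·-2 = -67
  a_7 = 2·-67 + 1·-26 + 3·-9 = -187
  a_8 = 2·-187 + 1·-67 + 3·-26 = -519
  a_9 = 2·-519 + 1·-187 + 3·-67 = -1426
  a_10 = 2·-1426 + 1·-519 + 3·-187 = -3932

2,1,3 ; -3932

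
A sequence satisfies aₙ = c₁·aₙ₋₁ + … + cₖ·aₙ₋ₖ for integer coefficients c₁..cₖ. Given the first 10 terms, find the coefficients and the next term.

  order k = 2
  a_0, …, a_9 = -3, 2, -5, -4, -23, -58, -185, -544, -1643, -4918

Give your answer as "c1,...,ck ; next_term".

  a_2 = 2·2 + 3·-3 = -5
  a_3 = 2·-5 + 3·2 = -4
  a_4 = 2·-4 + 3·-5 = -23
  a_5 = 2·-23 + 3·-4 = -58
  a_6 = 2·-58 + 3·-23 = -185
  a_7 = 2·-185 + 3·-58 = -544
  a_8 = 2·-544 + 3·-185 = -1643
  a_9 = 2·-1643 + 3·-544 = -4918
  a_10 = 2·-4918 + 3·-1643 = -14765

2,3 ; -14765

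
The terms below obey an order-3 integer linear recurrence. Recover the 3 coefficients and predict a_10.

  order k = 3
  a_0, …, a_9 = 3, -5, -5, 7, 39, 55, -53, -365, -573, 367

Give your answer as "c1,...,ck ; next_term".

  a_3 = 2·-5 + -4·-5 + -1·3 = 7
  a_4 = 2·7 + -4·-5 + -1·-5 = 39
  a_5 = 2·39 + -4·7 + -1·-5 = 55
  a_6 = 2·55 + -4·39 + -1·7 = -53
  a_7 = 2·-53 + -4·55 + -1·39 = -365
  a_8 = 2·-365 + -4·-53 + -1·55 = -573
  a_9 = 2·-573 + -4·-365 + -1·-53 = 367
  a_10 = 2·367 + -4·-573 + -1·-365 = 3391

2,-4,-1 ; 3391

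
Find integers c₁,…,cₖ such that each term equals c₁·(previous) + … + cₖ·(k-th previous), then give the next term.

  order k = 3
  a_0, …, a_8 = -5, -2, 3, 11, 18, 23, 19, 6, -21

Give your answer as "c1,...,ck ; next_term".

1,1,-2 ; -53

  a_3 = 1·3 + 1·-2 + -2·-5 = 11
  a_4 = 1·11 + 1·3 + -2·-2 = 18
  a_5 = 1·18 + 1·11 + -2·3 = 23
  a_6 = 1·23 + 1·18 + -2·11 = 19
  a_7 = 1·19 + 1·23 + -2·18 = 6
  a_8 = 1·6 + 1·19 + -2·23 = -21
  a_9 = 1·-21 + 1·6 + -2·19 = -53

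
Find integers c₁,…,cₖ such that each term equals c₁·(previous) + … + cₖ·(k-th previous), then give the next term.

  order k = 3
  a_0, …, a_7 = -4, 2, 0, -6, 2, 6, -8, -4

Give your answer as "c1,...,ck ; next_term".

0,-1,1 ; 14

  a_3 = 0·0 + -1·2 + 1·-4 = -6
  a_4 = 0·-6 + -1·0 + 1·2 = 2
  a_5 = 0·2 + -1·-6 + 1·0 = 6
  a_6 = 0·6 + -1·2 + 1·-6 = -8
  a_7 = 0·-8 + -1·6 + 1·2 = -4
  a_8 = 0·-4 + -1·-8 + 1·6 = 14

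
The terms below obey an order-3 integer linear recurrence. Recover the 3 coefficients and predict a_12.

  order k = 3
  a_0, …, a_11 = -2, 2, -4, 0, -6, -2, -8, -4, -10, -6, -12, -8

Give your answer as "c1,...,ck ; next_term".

1,1,-1 ; -14

  a_3 = 1·-4 + 1·2 + -1·-2 = 0
  a_4 = 1·0 + 1·-4 + -1·2 = -6
  a_5 = 1·-6 + 1·0 + -1·-4 = -2
  a_6 = 1·-2 + 1·-6 + -1·0 = -8
  a_7 = 1·-8 + 1·-2 + -1·-6 = -4
  a_8 = 1·-4 + 1·-8 + -1·-2 = -10
  a_9 = 1·-10 + 1·-4 + -1·-8 = -6
  a_10 = 1·-6 + 1·-10 + -1·-4 = -12
  a_11 = 1·-12 + 1·-6 + -1·-10 = -8
  a_12 = 1·-8 + 1·-12 + -1·-6 = -14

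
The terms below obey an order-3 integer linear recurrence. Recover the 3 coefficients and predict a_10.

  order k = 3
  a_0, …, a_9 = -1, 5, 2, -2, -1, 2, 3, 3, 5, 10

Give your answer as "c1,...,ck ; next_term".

  a_3 = 2·2 + -1·5 + 1·-1 = -2
  a_4 = 2·-2 + -1·2 + 1·5 = -1
  a_5 = 2·-1 + -1·-2 + 1·2 = 2
  a_6 = 2·2 + -1·-1 + 1·-2 = 3
  a_7 = 2·3 + -1·2 + 1·-1 = 3
  a_8 = 2·3 + -1·3 + 1·2 = 5
  a_9 = 2·5 + -1·3 + 1·3 = 10
  a_10 = 2·10 + -1·5 + 1·3 = 18

2,-1,1 ; 18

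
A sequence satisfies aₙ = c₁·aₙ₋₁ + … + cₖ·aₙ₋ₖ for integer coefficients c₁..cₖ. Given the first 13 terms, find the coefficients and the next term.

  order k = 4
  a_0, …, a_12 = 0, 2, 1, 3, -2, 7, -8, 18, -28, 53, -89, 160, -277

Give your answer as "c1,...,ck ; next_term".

  a_4 = -1·3 + 1·1 + 0·2 + 1·0 = -2
  a_5 = -1·-2 + 1·3 + 0·1 + 1·2 = 7
  a_6 = -1·7 + 1·-2 + 0·3 + 1·1 = -8
  a_7 = -1·-8 + 1·7 + 0·-2 + 1·3 = 18
  a_8 = -1·18 + 1·-8 + 0·7 + 1·-2 = -28
  a_9 = -1·-28 + 1·18 + 0·-8 + 1·7 = 53
  a_10 = -1·53 + 1·-28 + 0·18 + 1·-8 = -89
  a_11 = -1·-89 + 1·53 + 0·-28 + 1·18 = 160
  a_12 = -1·160 + 1·-89 + 0·53 + 1·-28 = -277
  a_13 = -1·-277 + 1·160 + 0·-89 + 1·53 = 490

-1,1,0,1 ; 490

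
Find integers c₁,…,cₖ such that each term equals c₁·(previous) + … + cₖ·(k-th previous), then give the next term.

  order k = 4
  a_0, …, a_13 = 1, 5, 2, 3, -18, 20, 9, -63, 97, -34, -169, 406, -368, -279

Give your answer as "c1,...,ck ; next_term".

-2,-3,-1,-1 ; 1425

  a_4 = -2·3 + -3·2 + -1·5 + -1·1 = -18
  a_5 = -2·-18 + -3·3 + -1·2 + -1·5 = 20
  a_6 = -2·20 + -3·-18 + -1·3 + -1·2 = 9
  a_7 = -2·9 + -3·20 + -1·-18 + -1·3 = -63
  a_8 = -2·-63 + -3·9 + -1·20 + -1·-18 = 97
  a_9 = -2·97 + -3·-63 + -1·9 + -1·20 = -34
  a_10 = -2·-34 + -3·97 + -1·-63 + -1·9 = -169
  a_11 = -2·-169 + -3·-34 + -1·97 + -1·-63 = 406
  a_12 = -2·406 + -3·-169 + -1·-34 + -1·97 = -368
  a_13 = -2·-368 + -3·406 + -1·-169 + -1·-34 = -279
  a_14 = -2·-279 + -3·-368 + -1·406 + -1·-169 = 1425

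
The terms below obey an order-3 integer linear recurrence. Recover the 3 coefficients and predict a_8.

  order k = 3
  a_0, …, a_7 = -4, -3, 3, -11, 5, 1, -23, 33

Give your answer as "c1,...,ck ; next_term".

  a_3 = -1·3 + 0·-3 + 2·-4 = -11
  a_4 = -1·-11 + 0·3 + 2·-3 = 5
  a_5 = -1·5 + 0·-11 + 2·3 = 1
  a_6 = -1·1 + 0·5 + 2·-11 = -23
  a_7 = -1·-23 + 0·1 + 2·5 = 33
  a_8 = -1·33 + 0·-23 + 2·1 = -31

-1,0,2 ; -31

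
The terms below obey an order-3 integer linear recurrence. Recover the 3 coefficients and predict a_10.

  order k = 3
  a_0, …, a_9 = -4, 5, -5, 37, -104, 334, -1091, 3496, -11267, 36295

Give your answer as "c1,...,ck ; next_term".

  a_3 = -2·-5 + 3·5 + -3·-4 = 37
  a_4 = -2·37 + 3·-5 + -3·5 = -104
  a_5 = -2·-104 + 3·37 + -3·-5 = 334
  a_6 = -2·334 + 3·-104 + -3·37 = -1091
  a_7 = -2·-1091 + 3·334 + -3·-104 = 3496
  a_8 = -2·3496 + 3·-1091 + -3·334 = -11267
  a_9 = -2·-11267 + 3·3496 + -3·-1091 = 36295
  a_10 = -2·36295 + 3·-11267 + -3·3496 = -116879

-2,3,-3 ; -116879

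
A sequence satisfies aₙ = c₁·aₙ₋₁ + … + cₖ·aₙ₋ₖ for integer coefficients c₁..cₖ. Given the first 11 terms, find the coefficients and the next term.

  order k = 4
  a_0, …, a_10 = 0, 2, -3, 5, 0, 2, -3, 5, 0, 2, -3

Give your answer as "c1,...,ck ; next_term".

0,0,0,1 ; 5

  a_4 = 0·5 + 0·-3 + 0·2 + 1·0 = 0
  a_5 = 0·0 + 0·5 + 0·-3 + 1·2 = 2
  a_6 = 0·2 + 0·0 + 0·5 + 1·-3 = -3
  a_7 = 0·-3 + 0·2 + 0·0 + 1·5 = 5
  a_8 = 0·5 + 0·-3 + 0·2 + 1·0 = 0
  a_9 = 0·0 + 0·5 + 0·-3 + 1·2 = 2
  a_10 = 0·2 + 0·0 + 0·5 + 1·-3 = -3
  a_11 = 0·-3 + 0·2 + 0·0 + 1·5 = 5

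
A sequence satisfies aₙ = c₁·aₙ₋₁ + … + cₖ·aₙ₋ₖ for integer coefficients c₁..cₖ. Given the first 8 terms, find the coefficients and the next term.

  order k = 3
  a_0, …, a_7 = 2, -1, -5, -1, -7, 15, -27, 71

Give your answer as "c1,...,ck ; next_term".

-1,2,-2 ; -155

  a_3 = -1·-5 + 2·-1 + -2·2 = -1
  a_4 = -1·-1 + 2·-5 + -2·-1 = -7
  a_5 = -1·-7 + 2·-1 + -2·-5 = 15
  a_6 = -1·15 + 2·-7 + -2·-1 = -27
  a_7 = -1·-27 + 2·15 + -2·-7 = 71
  a_8 = -1·71 + 2·-27 + -2·15 = -155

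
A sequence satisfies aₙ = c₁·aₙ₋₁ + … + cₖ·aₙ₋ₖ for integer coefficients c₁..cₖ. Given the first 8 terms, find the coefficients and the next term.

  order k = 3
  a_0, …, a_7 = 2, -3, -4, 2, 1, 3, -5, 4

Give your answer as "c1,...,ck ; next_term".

-1,0,-1 ; -7

  a_3 = -1·-4 + 0·-3 + -1·2 = 2
  a_4 = -1·2 + 0·-4 + -1·-3 = 1
  a_5 = -1·1 + 0·2 + -1·-4 = 3
  a_6 = -1·3 + 0·1 + -1·2 = -5
  a_7 = -1·-5 + 0·3 + -1·1 = 4
  a_8 = -1·4 + 0·-5 + -1·3 = -7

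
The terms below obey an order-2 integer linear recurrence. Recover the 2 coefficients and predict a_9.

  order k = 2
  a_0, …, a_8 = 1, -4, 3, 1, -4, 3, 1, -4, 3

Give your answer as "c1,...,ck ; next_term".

-1,-1 ; 1

  a_2 = -1·-4 + -1·1 = 3
  a_3 = -1·3 + -1·-4 = 1
  a_4 = -1·1 + -1·3 = -4
  a_5 = -1·-4 + -1·1 = 3
  a_6 = -1·3 + -1·-4 = 1
  a_7 = -1·1 + -1·3 = -4
  a_8 = -1·-4 + -1·1 = 3
  a_9 = -1·3 + -1·-4 = 1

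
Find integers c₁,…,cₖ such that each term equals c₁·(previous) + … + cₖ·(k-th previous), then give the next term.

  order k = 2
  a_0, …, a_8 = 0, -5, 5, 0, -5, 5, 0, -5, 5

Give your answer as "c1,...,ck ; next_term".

-1,-1 ; 0

  a_2 = -1·-5 + -1·0 = 5
  a_3 = -1·5 + -1·-5 = 0
  a_4 = -1·0 + -1·5 = -5
  a_5 = -1·-5 + -1·0 = 5
  a_6 = -1·5 + -1·-5 = 0
  a_7 = -1·0 + -1·5 = -5
  a_8 = -1·-5 + -1·0 = 5
  a_9 = -1·5 + -1·-5 = 0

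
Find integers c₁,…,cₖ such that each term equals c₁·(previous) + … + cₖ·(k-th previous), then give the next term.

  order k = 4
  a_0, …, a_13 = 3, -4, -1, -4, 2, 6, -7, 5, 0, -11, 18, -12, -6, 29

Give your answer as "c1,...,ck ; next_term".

-1,-1,0,-1 ; -41

  a_4 = -1·-4 + -1·-1 + 0·-4 + -1·3 = 2
  a_5 = -1·2 + -1·-4 + 0·-1 + -1·-4 = 6
  a_6 = -1·6 + -1·2 + 0·-4 + -1·-1 = -7
  a_7 = -1·-7 + -1·6 + 0·2 + -1·-4 = 5
  a_8 = -1·5 + -1·-7 + 0·6 + -1·2 = 0
  a_9 = -1·0 + -1·5 + 0·-7 + -1·6 = -11
  a_10 = -1·-11 + -1·0 + 0·5 + -1·-7 = 18
  a_11 = -1·18 + -1·-11 + 0·0 + -1·5 = -12
  a_12 = -1·-12 + -1·18 + 0·-11 + -1·0 = -6
  a_13 = -1·-6 + -1·-12 + 0·18 + -1·-11 = 29
  a_14 = -1·29 + -1·-6 + 0·-12 + -1·18 = -41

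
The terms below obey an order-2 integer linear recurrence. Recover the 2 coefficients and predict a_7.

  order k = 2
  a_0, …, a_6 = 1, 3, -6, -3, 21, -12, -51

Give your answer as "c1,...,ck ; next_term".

  a_2 = -1·3 + -3·1 = -6
  a_3 = -1·-6 + -3·3 = -3
  a_4 = -1·-3 + -3·-6 = 21
  a_5 = -1·21 + -3·-3 = -12
  a_6 = -1·-12 + -3·21 = -51
  a_7 = -1·-51 + -3·-12 = 87

-1,-3 ; 87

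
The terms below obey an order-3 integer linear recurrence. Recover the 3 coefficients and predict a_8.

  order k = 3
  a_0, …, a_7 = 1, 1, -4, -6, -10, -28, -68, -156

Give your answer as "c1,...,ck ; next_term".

  a_3 = 2·-4 + 0·1 + 2·1 = -6
  a_4 = 2·-6 + 0·-4 + 2·1 = -10
  a_5 = 2·-10 + 0·-6 + 2·-4 = -28
  a_6 = 2·-28 + 0·-10 + 2·-6 = -68
  a_7 = 2·-68 + 0·-28 + 2·-10 = -156
  a_8 = 2·-156 + 0·-68 + 2·-28 = -368

2,0,2 ; -368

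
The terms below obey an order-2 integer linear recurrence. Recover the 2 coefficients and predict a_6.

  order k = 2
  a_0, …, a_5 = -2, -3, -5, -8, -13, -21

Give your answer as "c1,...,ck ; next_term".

1,1 ; -34

  a_2 = 1·-3 + 1·-2 = -5
  a_3 = 1·-5 + 1·-3 = -8
  a_4 = 1·-8 + 1·-5 = -13
  a_5 = 1·-13 + 1·-8 = -21
  a_6 = 1·-21 + 1·-13 = -34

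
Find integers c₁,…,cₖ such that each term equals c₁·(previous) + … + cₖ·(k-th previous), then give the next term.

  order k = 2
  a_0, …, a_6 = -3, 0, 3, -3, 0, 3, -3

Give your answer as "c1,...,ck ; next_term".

  a_2 = -1·0 + -1·-3 = 3
  a_3 = -1·3 + -1·0 = -3
  a_4 = -1·-3 + -1·3 = 0
  a_5 = -1·0 + -1·-3 = 3
  a_6 = -1·3 + -1·0 = -3
  a_7 = -1·-3 + -1·3 = 0

-1,-1 ; 0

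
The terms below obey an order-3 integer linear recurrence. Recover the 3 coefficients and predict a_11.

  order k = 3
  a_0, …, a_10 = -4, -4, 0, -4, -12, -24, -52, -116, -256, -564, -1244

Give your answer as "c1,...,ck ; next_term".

2,0,1 ; -2744

  a_3 = 2·0 + 0·-4 + 1·-4 = -4
  a_4 = 2·-4 + 0·0 + 1·-4 = -12
  a_5 = 2·-12 + 0·-4 + 1·0 = -24
  a_6 = 2·-24 + 0·-12 + 1·-4 = -52
  a_7 = 2·-52 + 0·-24 + 1·-12 = -116
  a_8 = 2·-116 + 0·-52 + 1·-24 = -256
  a_9 = 2·-256 + 0·-116 + 1·-52 = -564
  a_10 = 2·-564 + 0·-256 + 1·-116 = -1244
  a_11 = 2·-1244 + 0·-564 + 1·-256 = -2744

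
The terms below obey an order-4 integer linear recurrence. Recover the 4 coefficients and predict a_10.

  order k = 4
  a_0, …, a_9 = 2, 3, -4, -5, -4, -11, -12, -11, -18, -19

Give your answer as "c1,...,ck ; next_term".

  a_4 = 1·-5 + 0·-4 + 1·3 + -1·2 = -4
  a_5 = 1·-4 + 0·-5 + 1·-4 + -1·3 = -11
  a_6 = 1·-11 + 0·-4 + 1·-5 + -1·-4 = -12
  a_7 = 1·-12 + 0·-11 + 1·-4 + -1·-5 = -11
  a_8 = 1·-11 + 0·-12 + 1·-11 + -1·-4 = -18
  a_9 = 1·-18 + 0·-11 + 1·-12 + -1·-11 = -19
  a_10 = 1·-19 + 0·-18 + 1·-11 + -1·-12 = -18

1,0,1,-1 ; -18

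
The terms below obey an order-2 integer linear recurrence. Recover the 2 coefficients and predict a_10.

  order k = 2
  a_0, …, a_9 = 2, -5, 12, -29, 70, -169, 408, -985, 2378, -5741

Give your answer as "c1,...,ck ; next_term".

-2,1 ; 13860

  a_2 = -2·-5 + 1·2 = 12
  a_3 = -2·12 + 1·-5 = -29
  a_4 = -2·-29 + 1·12 = 70
  a_5 = -2·70 + 1·-29 = -169
  a_6 = -2·-169 + 1·70 = 408
  a_7 = -2·408 + 1·-169 = -985
  a_8 = -2·-985 + 1·408 = 2378
  a_9 = -2·2378 + 1·-985 = -5741
  a_10 = -2·-5741 + 1·2378 = 13860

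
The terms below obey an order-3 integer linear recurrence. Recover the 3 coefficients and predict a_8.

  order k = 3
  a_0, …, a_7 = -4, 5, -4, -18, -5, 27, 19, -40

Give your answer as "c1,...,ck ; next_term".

1,-2,1 ; -51

  a_3 = 1·-4 + -2·5 + 1·-4 = -18
  a_4 = 1·-18 + -2·-4 + 1·5 = -5
  a_5 = 1·-5 + -2·-18 + 1·-4 = 27
  a_6 = 1·27 + -2·-5 + 1·-18 = 19
  a_7 = 1·19 + -2·27 + 1·-5 = -40
  a_8 = 1·-40 + -2·19 + 1·27 = -51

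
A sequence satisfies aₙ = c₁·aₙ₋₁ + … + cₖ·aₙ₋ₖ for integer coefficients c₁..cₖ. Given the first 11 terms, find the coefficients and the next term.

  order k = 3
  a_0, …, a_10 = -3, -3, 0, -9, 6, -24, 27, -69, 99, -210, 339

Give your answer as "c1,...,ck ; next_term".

-1,2,1 ; -660

  a_3 = -1·0 + 2·-3 + 1·-3 = -9
  a_4 = -1·-9 + 2·0 + 1·-3 = 6
  a_5 = -1·6 + 2·-9 + 1·0 = -24
  a_6 = -1·-24 + 2·6 + 1·-9 = 27
  a_7 = -1·27 + 2·-24 + 1·6 = -69
  a_8 = -1·-69 + 2·27 + 1·-24 = 99
  a_9 = -1·99 + 2·-69 + 1·27 = -210
  a_10 = -1·-210 + 2·99 + 1·-69 = 339
  a_11 = -1·339 + 2·-210 + 1·99 = -660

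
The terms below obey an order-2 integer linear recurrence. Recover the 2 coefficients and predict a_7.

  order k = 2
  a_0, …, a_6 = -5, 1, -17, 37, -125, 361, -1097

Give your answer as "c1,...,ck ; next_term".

  a_2 = -2·1 + 3·-5 = -17
  a_3 = -2·-17 + 3·1 = 37
  a_4 = -2·37 + 3·-17 = -125
  a_5 = -2·-125 + 3·37 = 361
  a_6 = -2·361 + 3·-125 = -1097
  a_7 = -2·-1097 + 3·361 = 3277

-2,3 ; 3277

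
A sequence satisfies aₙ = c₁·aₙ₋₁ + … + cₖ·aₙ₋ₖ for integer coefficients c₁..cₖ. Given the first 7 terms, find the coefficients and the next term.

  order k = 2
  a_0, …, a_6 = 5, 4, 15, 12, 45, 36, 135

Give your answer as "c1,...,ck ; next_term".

  a_2 = 0·4 + 3·5 = 15
  a_3 = 0·15 + 3·4 = 12
  a_4 = 0·12 + 3·15 = 45
  a_5 = 0·45 + 3·12 = 36
  a_6 = 0·36 + 3·45 = 135
  a_7 = 0·135 + 3·36 = 108

0,3 ; 108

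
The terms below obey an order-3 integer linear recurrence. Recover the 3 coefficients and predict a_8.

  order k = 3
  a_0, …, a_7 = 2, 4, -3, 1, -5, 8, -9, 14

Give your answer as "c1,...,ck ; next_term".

-1,0,-1 ; -22

  a_3 = -1·-3 + 0·4 + -1·2 = 1
  a_4 = -1·1 + 0·-3 + -1·4 = -5
  a_5 = -1·-5 + 0·1 + -1·-3 = 8
  a_6 = -1·8 + 0·-5 + -1·1 = -9
  a_7 = -1·-9 + 0·8 + -1·-5 = 14
  a_8 = -1·14 + 0·-9 + -1·8 = -22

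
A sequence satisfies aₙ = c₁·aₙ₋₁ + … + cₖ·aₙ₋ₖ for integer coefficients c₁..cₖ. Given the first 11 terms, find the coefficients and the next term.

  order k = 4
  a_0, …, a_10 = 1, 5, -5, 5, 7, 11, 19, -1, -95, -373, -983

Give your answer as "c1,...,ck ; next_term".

  a_4 = 3·5 + -2·-5 + -3·5 + -3·1 = 7
  a_5 = 3·7 + -2·5 + -3·-5 + -3·5 = 11
  a_6 = 3·11 + -2·7 + -3·5 + -3·-5 = 19
  a_7 = 3·19 + -2·11 + -3·7 + -3·5 = -1
  a_8 = 3·-1 + -2·19 + -3·11 + -3·7 = -95
  a_9 = 3·-95 + -2·-1 + -3·19 + -3·11 = -373
  a_10 = 3·-373 + -2·-95 + -3·-1 + -3·19 = -983
  a_11 = 3·-983 + -2·-373 + -3·-95 + -3·-1 = -1915

3,-2,-3,-3 ; -1915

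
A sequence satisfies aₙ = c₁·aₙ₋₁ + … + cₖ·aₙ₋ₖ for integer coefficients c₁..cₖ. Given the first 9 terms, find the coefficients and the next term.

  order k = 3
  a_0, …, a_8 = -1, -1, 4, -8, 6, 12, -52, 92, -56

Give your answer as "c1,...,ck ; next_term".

-2,-2,2 ; -176

  a_3 = -2·4 + -2·-1 + 2·-1 = -8
  a_4 = -2·-8 + -2·4 + 2·-1 = 6
  a_5 = -2·6 + -2·-8 + 2·4 = 12
  a_6 = -2·12 + -2·6 + 2·-8 = -52
  a_7 = -2·-52 + -2·12 + 2·6 = 92
  a_8 = -2·92 + -2·-52 + 2·12 = -56
  a_9 = -2·-56 + -2·92 + 2·-52 = -176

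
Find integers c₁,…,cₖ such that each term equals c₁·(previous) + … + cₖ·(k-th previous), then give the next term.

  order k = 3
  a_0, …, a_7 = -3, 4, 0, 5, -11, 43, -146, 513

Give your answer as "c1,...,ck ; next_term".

  a_3 = -3·0 + 2·4 + 1·-3 = 5
  a_4 = -3·5 + 2·0 + 1·4 = -11
  a_5 = -3·-11 + 2·5 + 1·0 = 43
  a_6 = -3·43 + 2·-11 + 1·5 = -146
  a_7 = -3·-146 + 2·43 + 1·-11 = 513
  a_8 = -3·513 + 2·-146 + 1·43 = -1788

-3,2,1 ; -1788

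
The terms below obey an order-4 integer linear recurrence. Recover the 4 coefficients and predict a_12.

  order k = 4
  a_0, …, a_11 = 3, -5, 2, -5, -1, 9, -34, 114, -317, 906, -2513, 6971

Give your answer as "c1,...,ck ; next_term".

-2,3,1,-4 ; -19307

  a_4 = -2·-5 + 3·2 + 1·-5 + -4·3 = -1
  a_5 = -2·-1 + 3·-5 + 1·2 + -4·-5 = 9
  a_6 = -2·9 + 3·-1 + 1·-5 + -4·2 = -34
  a_7 = -2·-34 + 3·9 + 1·-1 + -4·-5 = 114
  a_8 = -2·114 + 3·-34 + 1·9 + -4·-1 = -317
  a_9 = -2·-317 + 3·114 + 1·-34 + -4·9 = 906
  a_10 = -2·906 + 3·-317 + 1·114 + -4·-34 = -2513
  a_11 = -2·-2513 + 3·906 + 1·-317 + -4·114 = 6971
  a_12 = -2·6971 + 3·-2513 + 1·906 + -4·-317 = -19307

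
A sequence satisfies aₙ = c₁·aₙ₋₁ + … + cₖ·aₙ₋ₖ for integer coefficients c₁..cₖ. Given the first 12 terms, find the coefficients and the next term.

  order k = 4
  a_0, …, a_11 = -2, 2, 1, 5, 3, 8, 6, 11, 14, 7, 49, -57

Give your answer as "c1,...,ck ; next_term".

  a_4 = -2·5 + 3·1 + 3·2 + -2·-2 = 3
  a_5 = -2·3 + 3·5 + 3·1 + -2·2 = 8
  a_6 = -2·8 + 3·3 + 3·5 + -2·1 = 6
  a_7 = -2·6 + 3·8 + 3·3 + -2·5 = 11
  a_8 = -2·11 + 3·6 + 3·8 + -2·3 = 14
  a_9 = -2·14 + 3·11 + 3·6 + -2·8 = 7
  a_10 = -2·7 + 3·14 + 3·11 + -2·6 = 49
  a_11 = -2·49 + 3·7 + 3·14 + -2·11 = -57
  a_12 = -2·-57 + 3·49 + 3·7 + -2·14 = 254

-2,3,3,-2 ; 254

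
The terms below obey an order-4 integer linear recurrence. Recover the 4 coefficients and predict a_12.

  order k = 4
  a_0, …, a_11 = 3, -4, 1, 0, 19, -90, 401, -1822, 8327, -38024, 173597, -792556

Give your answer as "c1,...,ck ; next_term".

  a_4 = -4·0 + 2·1 + -2·-4 + 3·3 = 19
  a_5 = -4·19 + 2·0 + -2·1 + 3·-4 = -90
  a_6 = -4·-90 + 2·19 + -2·0 + 3·1 = 401
  a_7 = -4·401 + 2·-90 + -2·19 + 3·0 = -1822
  a_8 = -4·-1822 + 2·401 + -2·-90 + 3·19 = 8327
  a_9 = -4·8327 + 2·-1822 + -2·401 + 3·-90 = -38024
  a_10 = -4·-38024 + 2·8327 + -2·-1822 + 3·401 = 173597
  a_11 = -4·173597 + 2·-38024 + -2·8327 + 3·-1822 = -792556
  a_12 = -4·-792556 + 2·173597 + -2·-38024 + 3·8327 = 3618447

-4,2,-2,3 ; 3618447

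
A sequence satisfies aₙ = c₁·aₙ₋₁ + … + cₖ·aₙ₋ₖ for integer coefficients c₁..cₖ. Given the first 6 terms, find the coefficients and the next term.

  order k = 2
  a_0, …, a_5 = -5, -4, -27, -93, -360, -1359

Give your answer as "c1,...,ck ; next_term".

  a_2 = 3·-4 + 3·-5 = -27
  a_3 = 3·-27 + 3·-4 = -93
  a_4 = 3·-93 + 3·-27 = -360
  a_5 = 3·-360 + 3·-93 = -1359
  a_6 = 3·-1359 + 3·-360 = -5157

3,3 ; -5157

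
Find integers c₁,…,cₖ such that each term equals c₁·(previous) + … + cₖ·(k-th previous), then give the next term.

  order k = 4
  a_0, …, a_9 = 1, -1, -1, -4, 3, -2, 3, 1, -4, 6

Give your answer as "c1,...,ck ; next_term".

-1,0,0,-1 ; -9

  a_4 = -1·-4 + 0·-1 + 0·-1 + -1·1 = 3
  a_5 = -1·3 + 0·-4 + 0·-1 + -1·-1 = -2
  a_6 = -1·-2 + 0·3 + 0·-4 + -1·-1 = 3
  a_7 = -1·3 + 0·-2 + 0·3 + -1·-4 = 1
  a_8 = -1·1 + 0·3 + 0·-2 + -1·3 = -4
  a_9 = -1·-4 + 0·1 + 0·3 + -1·-2 = 6
  a_10 = -1·6 + 0·-4 + 0·1 + -1·3 = -9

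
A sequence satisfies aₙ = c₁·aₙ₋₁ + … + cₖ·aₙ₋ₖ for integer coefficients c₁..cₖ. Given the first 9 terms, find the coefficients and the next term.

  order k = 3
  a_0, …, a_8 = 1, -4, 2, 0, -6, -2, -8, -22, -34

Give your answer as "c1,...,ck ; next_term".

1,1,2 ; -72

  a_3 = 1·2 + 1·-4 + 2·1 = 0
  a_4 = 1·0 + 1·2 + 2·-4 = -6
  a_5 = 1·-6 + 1·0 + 2·2 = -2
  a_6 = 1·-2 + 1·-6 + 2·0 = -8
  a_7 = 1·-8 + 1·-2 + 2·-6 = -22
  a_8 = 1·-22 + 1·-8 + 2·-2 = -34
  a_9 = 1·-34 + 1·-22 + 2·-8 = -72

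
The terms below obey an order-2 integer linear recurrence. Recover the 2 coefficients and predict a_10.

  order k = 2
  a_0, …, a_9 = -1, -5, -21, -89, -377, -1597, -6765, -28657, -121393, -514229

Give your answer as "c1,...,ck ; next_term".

  a_2 = 4·-5 + 1·-1 = -21
  a_3 = 4·-21 + 1·-5 = -89
  a_4 = 4·-89 + 1·-21 = -377
  a_5 = 4·-377 + 1·-89 = -1597
  a_6 = 4·-1597 + 1·-377 = -6765
  a_7 = 4·-6765 + 1·-1597 = -28657
  a_8 = 4·-28657 + 1·-6765 = -121393
  a_9 = 4·-121393 + 1·-28657 = -514229
  a_10 = 4·-514229 + 1·-121393 = -2178309

4,1 ; -2178309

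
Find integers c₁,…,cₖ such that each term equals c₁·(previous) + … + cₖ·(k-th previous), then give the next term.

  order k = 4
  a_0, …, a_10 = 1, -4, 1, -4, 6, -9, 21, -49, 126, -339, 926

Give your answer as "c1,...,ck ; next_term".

  a_4 = -3·-4 + 0·1 + 1·-4 + -2·1 = 6
  a_5 = -3·6 + 0·-4 + 1·1 + -2·-4 = -9
  a_6 = -3·-9 + 0·6 + 1·-4 + -2·1 = 21
  a_7 = -3·21 + 0·-9 + 1·6 + -2·-4 = -49
  a_8 = -3·-49 + 0·21 + 1·-9 + -2·6 = 126
  a_9 = -3·126 + 0·-49 + 1·21 + -2·-9 = -339
  a_10 = -3·-339 + 0·126 + 1·-49 + -2·21 = 926
  a_11 = -3·926 + 0·-339 + 1·126 + -2·-49 = -2554

-3,0,1,-2 ; -2554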